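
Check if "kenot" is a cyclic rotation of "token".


Word: "token", Candidate: "kenot"
Method: check if candidate is substring of word+word
"tokentoken" contains "kenot"? No
Is rotation = No


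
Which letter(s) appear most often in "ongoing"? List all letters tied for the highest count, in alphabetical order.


Word: "ongoing"
Letter counts:
  'g': 2
  'i': 1
  'n': 2
  'o': 2
Maximum count = 2
Most frequent = 'g', 'n', 'o' (2 times each)


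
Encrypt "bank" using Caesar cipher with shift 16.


Word: "bank"
Shift: 16
Each letter → (letter + shift) mod 26:
  'b' (1) + 16 = 17 → 'r'
  'a' (0) + 16 = 16 → 'q'
  'n' (13) + 16 = 3 → 'd'
  'k' (10) + 16 = 0 → 'a'
Result = "rqda"


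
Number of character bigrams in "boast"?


Word: "boast" (length 5)
Number of 2-grams = length - 2 + 1 = 5 - 2 + 1
= 4


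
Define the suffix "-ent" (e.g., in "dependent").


Suffix: -ent
Example: dependent (depend + -ent)
Meaning = one who / that which


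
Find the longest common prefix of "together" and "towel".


Word 1: "together"
Word 2: "towel"
Comparing from start:
  Pos 0: 't' == 't'
  Pos 1: 'o' == 'o'
  Pos 2: 'g' != 'w' (stop)
LCP = "to" (length 2)


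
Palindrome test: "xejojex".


Word: "xejojex"
Reversed: "xejojex"
Forward == Backward? xejojex == xejojex
Palindrome = Yes


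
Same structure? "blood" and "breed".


Pattern of "blood": [0, 1, 2, 2, 3]
Pattern of "breed": [0, 1, 2, 2, 3]
Patterns match
Same pattern = Yes


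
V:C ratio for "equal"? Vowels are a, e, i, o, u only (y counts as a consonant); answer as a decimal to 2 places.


Word: "equal"
Vowels (a,e,i,o,u): 3
Consonants: 2
Ratio = 3/2
= 1.50


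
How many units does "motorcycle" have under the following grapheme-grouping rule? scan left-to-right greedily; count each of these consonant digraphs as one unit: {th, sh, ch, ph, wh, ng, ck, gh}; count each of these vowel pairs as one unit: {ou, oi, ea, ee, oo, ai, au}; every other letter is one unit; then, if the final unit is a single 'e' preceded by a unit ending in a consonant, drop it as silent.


Word: "motorcycle" (10 letters)
Left-to-right scan:
  [1] 'm' (letter)
  [2] 'o' (letter)
  [3] 't' (letter)
  [4] 'o' (letter)
  [5] 'r' (letter)
  [6] 'c' (letter)
  [7] 'y' (letter)
  [8] 'c' (letter)
  [9] 'l' (letter)
  [10] 'e' (letter)
Units from scan: 10
Final unit is 'e' after a consonant -> drop as silent (-1)
Sound units = 9 units


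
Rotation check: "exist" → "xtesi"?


Word: "exist", Candidate: "xtesi"
Method: check if candidate is substring of word+word
"existexist" contains "xtesi"? No
Is rotation = No


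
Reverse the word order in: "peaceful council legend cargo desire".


Original: "peaceful council legend cargo desire"
Words (1..n): peaceful | council | legend | cargo | desire
Reversed (n..1): desire | cargo | legend | council | peaceful
Result = "desire cargo legend council peaceful"


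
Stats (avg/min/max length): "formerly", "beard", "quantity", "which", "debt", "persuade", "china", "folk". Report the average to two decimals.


Lengths: "formerly"=8, "beard"=5, "quantity"=8, "which"=5, "debt"=4, "persuade"=8, "china"=5, "folk"=4
Sum = 47, Count = 8
Average = 47/8 = 5.88
= avg=5.88, min=4, max=8


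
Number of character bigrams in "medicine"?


Word: "medicine" (length 8)
Number of 2-grams = length - 2 + 1 = 8 - 2 + 1
= 7


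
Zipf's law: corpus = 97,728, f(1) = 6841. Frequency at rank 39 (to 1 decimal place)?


Zipf's law: f(r) = f(1) / r
f(1) = 6841
f(39) = 6841 / 39
= 175.4 occurrences


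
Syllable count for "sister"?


Word: "sister"
Syllable breakdown: sis / ter
Counting: 2 parts
= 2 syllables


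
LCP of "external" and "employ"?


Word 1: "external"
Word 2: "employ"
Comparing from start:
  Pos 0: 'e' == 'e'
  Pos 1: 'x' != 'm' (stop)
LCP = "e" (length 1)


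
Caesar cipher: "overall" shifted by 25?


Word: "overall"
Shift: 25
Each letter → (letter + shift) mod 26:
  'o' (14) + 25 = 13 → 'n'
  'v' (21) + 25 = 20 → 'u'
  'e' (4) + 25 = 3 → 'd'
  'r' (17) + 25 = 16 → 'q'
  'a' (0) + 25 = 25 → 'z'
  'l' (11) + 25 = 10 → 'k'
  'l' (11) + 25 = 10 → 'k'
Result = "nudqzkk"


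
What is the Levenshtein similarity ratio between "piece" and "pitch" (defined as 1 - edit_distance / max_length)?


Word 1: "piece" (length 5)
Word 2: "pitch" (length 5)
One optimal edit sequence:
  1. keep 'p'
  2. keep 'i'
  3. substitute 'e' -> 't'  (+1)
  4. keep 'c'
  5. substitute 'e' -> 'h'  (+1)
Edit distance = 2
Max length = max(5, 5) = 5
Similarity = 1 - 2/5
= 0.6000


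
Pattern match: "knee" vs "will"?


Pattern of "knee": [0, 1, 2, 2]
Pattern of "will": [0, 1, 2, 2]
Patterns match
Same pattern = Yes


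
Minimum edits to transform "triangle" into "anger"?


Word 1: "triangle" (length 8)
Word 2: "anger" (length 5)
One optimal edit sequence (insert/delete/substitute each cost 1):
  1. delete 't'  (+1)
  2. delete 'r'  (+1)
  3. delete 'i'  (+1)
  4. keep 'a'
  5. keep 'n'
  6. keep 'g'
  7. substitute 'l' -> 'e'  (+1)
  8. substitute 'e' -> 'r'  (+1)
Total edit operations: 5
Edit distance = 5


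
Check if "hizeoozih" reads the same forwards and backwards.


Word: "hizeoozih"
Reversed: "hizooezih"
Forward == Backward? hizeoozih != hizooezih
Palindrome = No


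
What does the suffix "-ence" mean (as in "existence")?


Suffix: -ence
Example: existence (exist + -ence)
Meaning = state of


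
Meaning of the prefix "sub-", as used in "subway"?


Prefix: sub-
Example: subway = sub- + way
Meaning = under / below


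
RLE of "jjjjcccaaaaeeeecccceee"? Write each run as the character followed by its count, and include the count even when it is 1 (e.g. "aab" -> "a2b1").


String: "jjjjcccaaaaeeeecccceee"
Scanning for consecutive runs:
  'j' x 4
  'c' x 3
  'a' x 4
  'e' x 4
  'c' x 4
  'e' x 3
RLE = "j4c3a4e4c4e3"


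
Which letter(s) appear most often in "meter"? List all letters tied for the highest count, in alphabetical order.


Word: "meter"
Letter counts:
  'e': 2
  'm': 1
  'r': 1
  't': 1
Maximum count = 2
Most frequent = 'e' (2 times each)


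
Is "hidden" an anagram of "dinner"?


Word 1: "dinner" → sorted: deinnr
Word 2: "hidden" → sorted: ddehin
Same letters? deinnr != ddehin
Anagram = No


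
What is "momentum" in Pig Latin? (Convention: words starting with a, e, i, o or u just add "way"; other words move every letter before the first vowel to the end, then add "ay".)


Word: "momentum"
Starts with consonant(s) → move to end, add 'ay'
Consonant cluster: "m"
Pig Latin = "omentummay"


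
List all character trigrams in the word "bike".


Word: "bike" (length 4)
Number of trigrams = 4 - 3 + 1 = 2
  Position 0: "bik"
  Position 1: "ike"
Trigrams = "bik", "ike"


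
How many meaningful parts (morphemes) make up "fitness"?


Word: "fitness"
Morphemes: fit / -ness
Each morpheme carries meaning
= 2 morphemes


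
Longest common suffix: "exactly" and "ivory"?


Word 1: "exactly"
Word 2: "ivory"
Comparing from end:
  Pos -1: 'y' == 'y'
  Pos -2: 'l' != 'r' (stop)
LCS = "y" (length 1)


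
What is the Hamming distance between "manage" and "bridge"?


Comparing character by character (same length = 6):
  Pos 0: 'm' vs 'b' !=
  Pos 1: 'a' vs 'r' !=
  Pos 2: 'n' vs 'i' !=
  Pos 3: 'a' vs 'd' !=
  Pos 4: 'g' vs 'g' =
  Pos 5: 'e' vs 'e' =
Hamming distance = 4


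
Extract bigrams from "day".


Word: "day" (length 3)
Number of bigrams = 3 - 2 + 1 = 2
  Position 0: "da"
  Position 1: "ay"
Bigrams = "da", "ay"


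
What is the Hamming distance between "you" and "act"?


Comparing character by character (same length = 3):
  Pos 0: 'y' vs 'a' !=
  Pos 1: 'o' vs 'c' !=
  Pos 2: 'u' vs 't' !=
Hamming distance = 3


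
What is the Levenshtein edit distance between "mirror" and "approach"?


Word 1: "mirror" (length 6)
Word 2: "approach" (length 8)
One optimal edit sequence (insert/delete/substitute each cost 1):
  1. substitute 'm' -> 'a'  (+1)
  2. substitute 'i' -> 'p'  (+1)
  3. substitute 'r' -> 'p'  (+1)
  4. keep 'r'
  5. keep 'o'
  6. insert 'a'  (+1)
  7. insert 'c'  (+1)
  8. substitute 'r' -> 'h'  (+1)
Total edit operations: 6
Edit distance = 6


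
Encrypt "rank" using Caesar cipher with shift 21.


Word: "rank"
Shift: 21
Each letter → (letter + shift) mod 26:
  'r' (17) + 21 = 12 → 'm'
  'a' (0) + 21 = 21 → 'v'
  'n' (13) + 21 = 8 → 'i'
  'k' (10) + 21 = 5 → 'f'
Result = "mvif"


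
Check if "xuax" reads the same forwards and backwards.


Word: "xuax"
Reversed: "xaux"
Forward == Backward? xuax != xaux
Palindrome = No


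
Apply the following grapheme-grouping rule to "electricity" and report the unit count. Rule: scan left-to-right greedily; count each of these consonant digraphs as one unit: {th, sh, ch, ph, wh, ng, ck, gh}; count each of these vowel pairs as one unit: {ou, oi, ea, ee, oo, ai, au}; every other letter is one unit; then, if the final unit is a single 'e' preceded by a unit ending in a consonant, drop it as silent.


Word: "electricity" (11 letters)
Left-to-right scan:
  [1] 'e' (letter)
  [2] 'l' (letter)
  [3] 'e' (letter)
  [4] 'c' (letter)
  [5] 't' (letter)
  [6] 'r' (letter)
  [7] 'i' (letter)
  [8] 'c' (letter)
  [9] 'i' (letter)
  [10] 't' (letter)
  [11] 'y' (letter)
Units from scan: 11
Sound units = 11 units


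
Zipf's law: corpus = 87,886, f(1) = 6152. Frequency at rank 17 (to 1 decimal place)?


Zipf's law: f(r) = f(1) / r
f(1) = 6152
f(17) = 6152 / 17
= 361.9 occurrences


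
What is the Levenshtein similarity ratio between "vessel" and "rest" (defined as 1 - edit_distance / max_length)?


Word 1: "vessel" (length 6)
Word 2: "rest" (length 4)
One optimal edit sequence:
  1. substitute 'v' -> 'r'  (+1)
  2. keep 'e'
  3. delete 's'  (+1)
  4. keep 's'
  5. delete 'e'  (+1)
  6. substitute 'l' -> 't'  (+1)
Edit distance = 4
Max length = max(6, 4) = 6
Similarity = 1 - 4/6
= 0.3333


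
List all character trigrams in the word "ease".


Word: "ease" (length 4)
Number of trigrams = 4 - 3 + 1 = 2
  Position 0: "eas"
  Position 1: "ase"
Trigrams = "eas", "ase"


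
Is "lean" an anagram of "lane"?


Word 1: "lane" → sorted: aeln
Word 2: "lean" → sorted: aeln
Same letters? aeln == aeln
Anagram = Yes


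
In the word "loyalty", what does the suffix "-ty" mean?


Suffix: -ty
As in: loyalty -> loyal + -ty
Meaning = quality of


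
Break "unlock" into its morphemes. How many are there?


Word: "unlock"
Morphemes: un- | lock
Each morpheme carries meaning
= 2 morphemes


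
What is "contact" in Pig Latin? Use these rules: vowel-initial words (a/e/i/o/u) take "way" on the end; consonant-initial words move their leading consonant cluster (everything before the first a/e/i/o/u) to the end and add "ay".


Word: "contact"
Starts with consonant(s) → move to end, add 'ay'
Consonant cluster: "c"
Pig Latin = "ontactcay"


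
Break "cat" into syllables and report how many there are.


Word: "cat"
Syllable breakdown: cat
Counting: 1 part
= 1 syllable


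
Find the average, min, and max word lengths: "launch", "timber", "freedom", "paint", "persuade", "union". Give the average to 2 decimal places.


Lengths: "launch"=6, "timber"=6, "freedom"=7, "paint"=5, "persuade"=8, "union"=5
Sum = 37, Count = 6
Average = 37/6 = 6.17
= avg=6.17, min=5, max=8


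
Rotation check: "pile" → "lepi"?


Word: "pile", Candidate: "lepi"
Method: check if candidate is substring of word+word
"pilepile" contains "lepi"? Yes
Is rotation = Yes


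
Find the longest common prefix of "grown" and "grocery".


Word 1: "grown"
Word 2: "grocery"
Comparing from start:
  Pos 0: 'g' == 'g'
  Pos 1: 'r' == 'r'
  Pos 2: 'o' == 'o'
  Pos 3: 'w' != 'c' (stop)
LCP = "gro" (length 3)


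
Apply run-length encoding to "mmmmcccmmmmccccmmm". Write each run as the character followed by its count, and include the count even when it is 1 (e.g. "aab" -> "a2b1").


String: "mmmmcccmmmmccccmmm"
Scanning for consecutive runs:
  'm' x 4
  'c' x 3
  'm' x 4
  'c' x 4
  'm' x 3
RLE = "m4c3m4c4m3"


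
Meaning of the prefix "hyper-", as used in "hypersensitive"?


Prefix: hyper-
Example: hypersensitive = hyper- + sensitive
Meaning = over / excessive


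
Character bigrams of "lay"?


Word: "lay" (length 3)
Number of bigrams = 3 - 2 + 1 = 2
  Position 0: "la"
  Position 1: "ay"
Bigrams = "la", "ay"


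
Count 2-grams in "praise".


Word: "praise" (length 6)
Number of 2-grams = length - 2 + 1 = 6 - 2 + 1
= 5


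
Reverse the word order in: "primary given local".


Original: "primary given local"
Words (1..n): primary | given | local
Reversed (n..1): local | given | primary
Result = "local given primary"


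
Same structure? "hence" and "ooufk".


Pattern of "hence": [0, 1, 2, 3, 1]
Pattern of "ooufk": [0, 0, 1, 2, 3]
Patterns do not match
Same pattern = No


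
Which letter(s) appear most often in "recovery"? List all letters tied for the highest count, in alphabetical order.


Word: "recovery"
Letter counts:
  'c': 1
  'e': 2
  'o': 1
  'r': 2
  'v': 1
  'y': 1
Maximum count = 2
Most frequent = 'e', 'r' (2 times each)


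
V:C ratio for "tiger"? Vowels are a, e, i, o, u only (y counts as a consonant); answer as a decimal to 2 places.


Word: "tiger"
Vowels (a,e,i,o,u): 2
Consonants: 3
Ratio = 2/3
= 0.67


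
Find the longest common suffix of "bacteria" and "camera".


Word 1: "bacteria"
Word 2: "camera"
Comparing from end:
  Pos -1: 'a' == 'a'
  Pos -2: 'i' != 'r' (stop)
LCS = "a" (length 1)


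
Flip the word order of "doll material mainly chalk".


Original: "doll material mainly chalk"
Words (1..n): doll | material | mainly | chalk
Reversed (n..1): chalk | mainly | material | doll
Result = "chalk mainly material doll"


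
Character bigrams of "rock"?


Word: "rock" (length 4)
Number of bigrams = 4 - 2 + 1 = 3
  Position 0: "ro"
  Position 1: "oc"
  Position 2: "ck"
Bigrams = "ro", "oc", "ck"


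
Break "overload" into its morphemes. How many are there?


Word: "overload"
Morphemes: over- / load
Each morpheme carries meaning
= 2 morphemes


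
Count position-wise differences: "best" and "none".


Comparing character by character (same length = 4):
  Pos 0: 'b' vs 'n' !=
  Pos 1: 'e' vs 'o' !=
  Pos 2: 's' vs 'n' !=
  Pos 3: 't' vs 'e' !=
Hamming distance = 4


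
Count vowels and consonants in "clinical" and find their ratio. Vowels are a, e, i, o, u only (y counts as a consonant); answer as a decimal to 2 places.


Word: "clinical"
Vowels (a,e,i,o,u): 3
Consonants: 5
Ratio = 3/5
= 0.60


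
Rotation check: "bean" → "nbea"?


Word: "bean", Candidate: "nbea"
Method: check if candidate is substring of word+word
"beanbean" contains "nbea"? Yes
Is rotation = Yes


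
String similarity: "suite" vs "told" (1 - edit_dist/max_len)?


Word 1: "suite" (length 5)
Word 2: "told" (length 4)
One optimal edit sequence:
  1. delete 's'  (+1)
  2. substitute 'u' -> 't'  (+1)
  3. substitute 'i' -> 'o'  (+1)
  4. substitute 't' -> 'l'  (+1)
  5. substitute 'e' -> 'd'  (+1)
Edit distance = 5
Max length = max(5, 4) = 5
Similarity = 1 - 5/5
= 0.0000


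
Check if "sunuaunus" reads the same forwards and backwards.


Word: "sunuaunus"
Reversed: "sunuaunus"
Forward == Backward? sunuaunus == sunuaunus
Palindrome = Yes


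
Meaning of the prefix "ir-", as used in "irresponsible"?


Prefix: ir-
Example: irresponsible = ir- + responsible
Meaning = not


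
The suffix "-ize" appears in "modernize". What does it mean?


Suffix: -ize
Example: modernize = modern + -ize
Meaning = to make


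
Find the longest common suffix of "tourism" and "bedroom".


Word 1: "tourism"
Word 2: "bedroom"
Comparing from end:
  Pos -1: 'm' == 'm'
  Pos -2: 's' != 'o' (stop)
LCS = "m" (length 1)


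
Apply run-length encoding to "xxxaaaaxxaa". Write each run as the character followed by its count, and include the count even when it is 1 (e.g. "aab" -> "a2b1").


String: "xxxaaaaxxaa"
Scanning for consecutive runs:
  'x' x 3
  'a' x 4
  'x' x 2
  'a' x 2
RLE = "x3a4x2a2"


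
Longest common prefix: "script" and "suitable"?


Word 1: "script"
Word 2: "suitable"
Comparing from start:
  Pos 0: 's' == 's'
  Pos 1: 'c' != 'u' (stop)
LCP = "s" (length 1)


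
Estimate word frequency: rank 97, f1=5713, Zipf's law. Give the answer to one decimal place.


Zipf's law: f(r) = f(1) / r
f(1) = 5713
f(97) = 5713 / 97
= 58.9 occurrences


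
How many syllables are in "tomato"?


Word: "tomato"
Syllable breakdown: to | ma | to
Counting: 3 parts
= 3 syllables


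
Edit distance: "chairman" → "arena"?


Word 1: "chairman" (length 8)
Word 2: "arena" (length 5)
One optimal edit sequence (insert/delete/substitute each cost 1):
  1. delete 'c'  (+1)
  2. delete 'h'  (+1)
  3. keep 'a'
  4. delete 'i'  (+1)
  5. keep 'r'
  6. substitute 'm' -> 'e'  (+1)
  7. substitute 'a' -> 'n'  (+1)
  8. substitute 'n' -> 'a'  (+1)
Total edit operations: 6
Edit distance = 6


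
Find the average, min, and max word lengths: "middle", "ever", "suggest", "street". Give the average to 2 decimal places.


Lengths: "middle"=6, "ever"=4, "suggest"=7, "street"=6
Sum = 23, Count = 4
Average = 23/4 = 5.75
= avg=5.75, min=4, max=7


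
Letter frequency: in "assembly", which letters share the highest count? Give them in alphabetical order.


Word: "assembly"
Letter counts:
  'a': 1
  'b': 1
  'e': 1
  'l': 1
  'm': 1
  's': 2
  'y': 1
Maximum count = 2
Most frequent = 's' (2 times each)


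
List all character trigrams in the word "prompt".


Word: "prompt" (length 6)
Number of trigrams = 6 - 3 + 1 = 4
  Position 0: "pro"
  Position 1: "rom"
  Position 2: "omp"
  Position 3: "mpt"
Trigrams = "pro", "rom", "omp", "mpt"


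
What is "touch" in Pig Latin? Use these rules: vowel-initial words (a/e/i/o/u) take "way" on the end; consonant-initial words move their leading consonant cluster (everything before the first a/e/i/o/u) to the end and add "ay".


Word: "touch"
Starts with consonant(s) → move to end, add 'ay'
Consonant cluster: "t"
Pig Latin = "ouchtay"


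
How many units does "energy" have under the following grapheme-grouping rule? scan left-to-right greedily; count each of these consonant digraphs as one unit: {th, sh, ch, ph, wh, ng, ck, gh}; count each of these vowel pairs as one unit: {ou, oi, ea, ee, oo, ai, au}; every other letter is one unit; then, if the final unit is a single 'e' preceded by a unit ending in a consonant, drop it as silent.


Word: "energy" (6 letters)
Left-to-right scan:
  [1] 'e' (letter)
  [2] 'n' (letter)
  [3] 'e' (letter)
  [4] 'r' (letter)
  [5] 'g' (letter)
  [6] 'y' (letter)
Units from scan: 6
Sound units = 6 units


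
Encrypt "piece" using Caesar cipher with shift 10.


Word: "piece"
Shift: 10
Each letter → (letter + shift) mod 26:
  'p' (15) + 10 = 25 → 'z'
  'i' (8) + 10 = 18 → 's'
  'e' (4) + 10 = 14 → 'o'
  'c' (2) + 10 = 12 → 'm'
  'e' (4) + 10 = 14 → 'o'
Result = "zsomo"


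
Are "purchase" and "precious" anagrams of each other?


Word 1: "purchase" → sorted: acehprsu
Word 2: "precious" → sorted: ceioprsu
Same letters? acehprsu != ceioprsu
Anagram = No


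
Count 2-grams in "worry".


Word: "worry" (length 5)
Number of 2-grams = length - 2 + 1 = 5 - 2 + 1
= 4


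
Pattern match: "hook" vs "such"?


Pattern of "hook": [0, 1, 1, 2]
Pattern of "such": [0, 1, 2, 3]
Patterns do not match
Same pattern = No


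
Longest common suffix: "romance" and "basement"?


Word 1: "romance"
Word 2: "basement"
Comparing from end:
  Pos -1: 'e' != 't' (stop)
LCS = "" (length 0)


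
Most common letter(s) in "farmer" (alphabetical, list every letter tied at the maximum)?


Word: "farmer"
Letter counts:
  'a': 1
  'e': 1
  'f': 1
  'm': 1
  'r': 2
Maximum count = 2
Most frequent = 'r' (2 times each)


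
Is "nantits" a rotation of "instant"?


Word: "instant", Candidate: "nantits"
Method: check if candidate is substring of word+word
"instantinstant" contains "nantits"? No
Is rotation = No


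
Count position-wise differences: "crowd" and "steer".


Comparing character by character (same length = 5):
  Pos 0: 'c' vs 's' !=
  Pos 1: 'r' vs 't' !=
  Pos 2: 'o' vs 'e' !=
  Pos 3: 'w' vs 'e' !=
  Pos 4: 'd' vs 'r' !=
Hamming distance = 5


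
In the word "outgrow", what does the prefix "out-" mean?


Prefix: out-
As in: outgrow -> out- + grow
Meaning = surpass


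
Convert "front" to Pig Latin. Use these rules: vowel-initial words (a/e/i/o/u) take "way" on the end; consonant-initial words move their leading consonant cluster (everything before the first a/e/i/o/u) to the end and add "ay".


Word: "front"
Starts with consonant(s) → move to end, add 'ay'
Consonant cluster: "fr"
Pig Latin = "ontfray"


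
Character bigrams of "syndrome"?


Word: "syndrome" (length 8)
Number of bigrams = 8 - 2 + 1 = 7
  Position 0: "sy"
  Position 1: "yn"
  Position 2: "nd"
  Position 3: "dr"
  Position 4: "ro"
  Position 5: "om"
  Position 6: "me"
Bigrams = "sy", "yn", "nd", "dr", "ro", "om", "me"


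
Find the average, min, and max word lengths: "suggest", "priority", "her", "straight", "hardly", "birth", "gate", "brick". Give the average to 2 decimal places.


Lengths: "suggest"=7, "priority"=8, "her"=3, "straight"=8, "hardly"=6, "birth"=5, "gate"=4, "brick"=5
Sum = 46, Count = 8
Average = 46/8 = 5.75
= avg=5.75, min=3, max=8


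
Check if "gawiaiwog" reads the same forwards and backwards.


Word: "gawiaiwog"
Reversed: "gowiaiwag"
Forward == Backward? gawiaiwog != gowiaiwag
Palindrome = No


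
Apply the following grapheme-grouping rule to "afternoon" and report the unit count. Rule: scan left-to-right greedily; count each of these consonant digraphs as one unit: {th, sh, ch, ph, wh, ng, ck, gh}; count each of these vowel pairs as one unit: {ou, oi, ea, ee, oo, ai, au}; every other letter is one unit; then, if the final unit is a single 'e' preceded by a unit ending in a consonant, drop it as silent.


Word: "afternoon" (9 letters)
Left-to-right scan:
  1. 'a' (letter)
  2. 'f' (letter)
  3. 't' (letter)
  4. 'e' (letter)
  5. 'r' (letter)
  6. 'n' (letter)
  7. 'oo' (vowel-pair)
  8. 'n' (letter)
Units from scan: 8
Sound units = 8 units


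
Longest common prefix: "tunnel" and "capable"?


Word 1: "tunnel"
Word 2: "capable"
Comparing from start:
  Pos 0: 't' != 'c' (stop)
LCP = "" (length 0)


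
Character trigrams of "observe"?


Word: "observe" (length 7)
Number of trigrams = 7 - 3 + 1 = 5
  Position 0: "obs"
  Position 1: "bse"
  Position 2: "ser"
  Position 3: "erv"
  Position 4: "rve"
Trigrams = "obs", "bse", "ser", "erv", "rve"


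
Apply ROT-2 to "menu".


Word: "menu"
Shift: 2
Each letter → (letter + shift) mod 26:
  'm' (12) + 2 = 14 → 'o'
  'e' (4) + 2 = 6 → 'g'
  'n' (13) + 2 = 15 → 'p'
  'u' (20) + 2 = 22 → 'w'
Result = "ogpw"


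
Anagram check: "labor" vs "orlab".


Word 1: "labor" → sorted: ablor
Word 2: "orlab" → sorted: ablor
Same letters? ablor == ablor
Anagram = Yes


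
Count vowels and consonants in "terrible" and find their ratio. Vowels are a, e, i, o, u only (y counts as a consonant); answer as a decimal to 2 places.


Word: "terrible"
Vowels (a,e,i,o,u): 3
Consonants: 5
Ratio = 3/5
= 0.60


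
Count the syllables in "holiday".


Word: "holiday"
Syllable breakdown: hol · i · day
Counting: 3 parts
= 3 syllables


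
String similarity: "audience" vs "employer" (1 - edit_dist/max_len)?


Word 1: "audience" (length 8)
Word 2: "employer" (length 8)
One optimal edit sequence:
  1. substitute 'a' -> 'e'  (+1)
  2. substitute 'u' -> 'm'  (+1)
  3. substitute 'd' -> 'p'  (+1)
  4. substitute 'i' -> 'l'  (+1)
  5. substitute 'e' -> 'o'  (+1)
  6. substitute 'n' -> 'y'  (+1)
  7. substitute 'c' -> 'e'  (+1)
  8. substitute 'e' -> 'r'  (+1)
Edit distance = 8
Max length = max(8, 8) = 8
Similarity = 1 - 8/8
= 0.0000


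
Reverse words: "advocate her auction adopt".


Original: "advocate her auction adopt"
Words (1..n): advocate | her | auction | adopt
Reversed (n..1): adopt | auction | her | advocate
Result = "adopt auction her advocate"


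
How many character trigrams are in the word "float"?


Word: "float" (length 5)
Number of 3-grams = length - 3 + 1 = 5 - 3 + 1
= 3


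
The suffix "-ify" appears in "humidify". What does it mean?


Suffix: -ify
Example: humidify (humid + -ify)
Meaning = to make


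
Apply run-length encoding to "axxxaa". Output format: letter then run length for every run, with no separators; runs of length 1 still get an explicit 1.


String: "axxxaa"
Scanning for consecutive runs:
  'a' x 1
  'x' x 3
  'a' x 2
RLE = "a1x3a2"


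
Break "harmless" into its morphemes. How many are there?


Word: "harmless"
Morphemes: harm | -less
Each morpheme carries meaning
= 2 morphemes


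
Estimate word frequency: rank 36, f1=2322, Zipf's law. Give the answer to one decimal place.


Zipf's law: f(r) = f(1) / r
f(1) = 2322
f(36) = 2322 / 36
= 64.5 occurrences


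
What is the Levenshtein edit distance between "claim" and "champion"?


Word 1: "claim" (length 5)
Word 2: "champion" (length 8)
One optimal edit sequence (insert/delete/substitute each cost 1):
  1. keep 'c'
  2. substitute 'l' -> 'h'  (+1)
  3. keep 'a'
  4. insert 'm'  (+1)
  5. insert 'p'  (+1)
  6. keep 'i'
  7. insert 'o'  (+1)
  8. substitute 'm' -> 'n'  (+1)
Total edit operations: 5
Edit distance = 5


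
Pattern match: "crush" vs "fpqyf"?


Pattern of "crush": [0, 1, 2, 3, 4]
Pattern of "fpqyf": [0, 1, 2, 3, 0]
Patterns do not match
Same pattern = No


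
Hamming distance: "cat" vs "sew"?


Comparing character by character (same length = 3):
  Pos 0: 'c' vs 's' !=
  Pos 1: 'a' vs 'e' !=
  Pos 2: 't' vs 'w' !=
Hamming distance = 3


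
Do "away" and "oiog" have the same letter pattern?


Pattern of "away": [0, 1, 0, 2]
Pattern of "oiog": [0, 1, 0, 2]
Patterns match
Same pattern = Yes


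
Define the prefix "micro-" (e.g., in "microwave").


Prefix: micro-
Example: microwave (micro- + wave)
Meaning = small


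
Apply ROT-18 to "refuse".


Word: "refuse"
Shift: 18
Each letter → (letter + shift) mod 26:
  'r' (17) + 18 = 9 → 'j'
  'e' (4) + 18 = 22 → 'w'
  'f' (5) + 18 = 23 → 'x'
  'u' (20) + 18 = 12 → 'm'
  's' (18) + 18 = 10 → 'k'
  'e' (4) + 18 = 22 → 'w'
Result = "jwxmkw"


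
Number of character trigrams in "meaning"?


Word: "meaning" (length 7)
Number of 3-grams = length - 3 + 1 = 7 - 3 + 1
= 5


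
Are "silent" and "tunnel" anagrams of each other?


Word 1: "silent" → sorted: eilnst
Word 2: "tunnel" → sorted: elnntu
Same letters? eilnst != elnntu
Anagram = No


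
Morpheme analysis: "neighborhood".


Word: "neighborhood"
Morphemes: neighbor / -hood
Each morpheme carries meaning
= 2 morphemes


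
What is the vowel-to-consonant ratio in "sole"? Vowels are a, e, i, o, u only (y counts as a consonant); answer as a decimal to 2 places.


Word: "sole"
Vowels (a,e,i,o,u): 2
Consonants: 2
Ratio = 2/2
= 1.00


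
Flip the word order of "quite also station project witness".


Original: "quite also station project witness"
Words (1..n): quite | also | station | project | witness
Reversed (n..1): witness | project | station | also | quite
Result = "witness project station also quite"


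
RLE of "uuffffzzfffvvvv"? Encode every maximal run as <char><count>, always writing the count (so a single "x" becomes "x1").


String: "uuffffzzfffvvvv"
Scanning for consecutive runs:
  'u' x 2
  'f' x 4
  'z' x 2
  'f' x 3
  'v' x 4
RLE = "u2f4z2f3v4"


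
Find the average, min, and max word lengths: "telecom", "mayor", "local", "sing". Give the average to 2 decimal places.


Lengths: "telecom"=7, "mayor"=5, "local"=5, "sing"=4
Sum = 21, Count = 4
Average = 21/4 = 5.25
= avg=5.25, min=4, max=7


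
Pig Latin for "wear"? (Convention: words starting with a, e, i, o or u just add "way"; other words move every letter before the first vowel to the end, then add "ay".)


Word: "wear"
Starts with consonant(s) → move to end, add 'ay'
Consonant cluster: "w"
Pig Latin = "earway"


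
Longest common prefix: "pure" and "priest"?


Word 1: "pure"
Word 2: "priest"
Comparing from start:
  Pos 0: 'p' == 'p'
  Pos 1: 'u' != 'r' (stop)
LCP = "p" (length 1)


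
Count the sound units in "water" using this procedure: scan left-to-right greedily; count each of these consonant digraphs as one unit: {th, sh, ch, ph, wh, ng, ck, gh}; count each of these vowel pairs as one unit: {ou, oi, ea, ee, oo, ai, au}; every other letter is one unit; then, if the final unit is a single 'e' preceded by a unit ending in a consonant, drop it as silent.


Word: "water" (5 letters)
Left-to-right scan:
  [1] 'w' (letter)
  [2] 'a' (letter)
  [3] 't' (letter)
  [4] 'e' (letter)
  [5] 'r' (letter)
Units from scan: 5
Sound units = 5 units


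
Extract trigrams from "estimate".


Word: "estimate" (length 8)
Number of trigrams = 8 - 3 + 1 = 6
  Position 0: "est"
  Position 1: "sti"
  Position 2: "tim"
  Position 3: "ima"
  Position 4: "mat"
  Position 5: "ate"
Trigrams = "est", "sti", "tim", "ima", "mat", "ate"


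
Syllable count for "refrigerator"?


Word: "refrigerator"
Syllable breakdown: re-frig-er-a-tor
Counting: 5 parts
= 5 syllables


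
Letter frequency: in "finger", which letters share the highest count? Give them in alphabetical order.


Word: "finger"
Letter counts:
  'e': 1
  'f': 1
  'g': 1
  'i': 1
  'n': 1
  'r': 1
Maximum count = 1
Most frequent = 'e', 'f', 'g', 'i', 'n', 'r' (1 time each)


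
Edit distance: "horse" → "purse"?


Word 1: "horse" (length 5)
Word 2: "purse" (length 5)
One optimal edit sequence (insert/delete/substitute each cost 1):
  1. substitute 'h' -> 'p'  (+1)
  2. substitute 'o' -> 'u'  (+1)
  3. keep 'r'
  4. keep 's'
  5. keep 'e'
Total edit operations: 2
Edit distance = 2


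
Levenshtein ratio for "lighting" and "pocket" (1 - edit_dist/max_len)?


Word 1: "lighting" (length 8)
Word 2: "pocket" (length 6)
One optimal edit sequence:
  1. delete 'l'  (+1)
  2. delete 'i'  (+1)
  3. substitute 'g' -> 'p'  (+1)
  4. substitute 'h' -> 'o'  (+1)
  5. substitute 't' -> 'c'  (+1)
  6. substitute 'i' -> 'k'  (+1)
  7. substitute 'n' -> 'e'  (+1)
  8. substitute 'g' -> 't'  (+1)
Edit distance = 8
Max length = max(8, 6) = 8
Similarity = 1 - 8/8
= 0.0000


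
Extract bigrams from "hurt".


Word: "hurt" (length 4)
Number of bigrams = 4 - 2 + 1 = 3
  Position 0: "hu"
  Position 1: "ur"
  Position 2: "rt"
Bigrams = "hu", "ur", "rt"


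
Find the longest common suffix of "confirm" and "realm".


Word 1: "confirm"
Word 2: "realm"
Comparing from end:
  Pos -1: 'm' == 'm'
  Pos -2: 'r' != 'l' (stop)
LCS = "m" (length 1)


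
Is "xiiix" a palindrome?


Word: "xiiix"
Reversed: "xiiix"
Forward == Backward? xiiix == xiiix
Palindrome = Yes


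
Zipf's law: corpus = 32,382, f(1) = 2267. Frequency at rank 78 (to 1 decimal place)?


Zipf's law: f(r) = f(1) / r
f(1) = 2267
f(78) = 2267 / 78
= 29.1 occurrences


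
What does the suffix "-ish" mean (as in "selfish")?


Suffix: -ish
As in: selfish -> self + -ish
Meaning = somewhat / having the qualities of


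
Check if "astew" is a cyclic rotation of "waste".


Word: "waste", Candidate: "astew"
Method: check if candidate is substring of word+word
"wastewaste" contains "astew"? Yes
Is rotation = Yes


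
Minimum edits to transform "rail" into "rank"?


Word 1: "rail" (length 4)
Word 2: "rank" (length 4)
One optimal edit sequence (insert/delete/substitute each cost 1):
  1. keep 'r'
  2. keep 'a'
  3. substitute 'i' -> 'n'  (+1)
  4. substitute 'l' -> 'k'  (+1)
Total edit operations: 2
Edit distance = 2


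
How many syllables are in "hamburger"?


Word: "hamburger"
Syllable breakdown: ham-bur-ger
Counting: 3 parts
= 3 syllables


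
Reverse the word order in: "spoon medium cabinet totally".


Original: "spoon medium cabinet totally"
Words (1..n): spoon | medium | cabinet | totally
Reversed (n..1): totally | cabinet | medium | spoon
Result = "totally cabinet medium spoon"


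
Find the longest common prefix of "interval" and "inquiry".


Word 1: "interval"
Word 2: "inquiry"
Comparing from start:
  Pos 0: 'i' == 'i'
  Pos 1: 'n' == 'n'
  Pos 2: 't' != 'q' (stop)
LCP = "in" (length 2)


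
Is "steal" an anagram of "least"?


Word 1: "least" → sorted: aelst
Word 2: "steal" → sorted: aelst
Same letters? aelst == aelst
Anagram = Yes


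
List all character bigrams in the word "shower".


Word: "shower" (length 6)
Number of bigrams = 6 - 2 + 1 = 5
  Position 0: "sh"
  Position 1: "ho"
  Position 2: "ow"
  Position 3: "we"
  Position 4: "er"
Bigrams = "sh", "ho", "ow", "we", "er"


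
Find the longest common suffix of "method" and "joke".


Word 1: "method"
Word 2: "joke"
Comparing from end:
  Pos -1: 'd' != 'e' (stop)
LCS = "" (length 0)


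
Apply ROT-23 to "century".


Word: "century"
Shift: 23
Each letter → (letter + shift) mod 26:
  'c' (2) + 23 = 25 → 'z'
  'e' (4) + 23 = 1 → 'b'
  'n' (13) + 23 = 10 → 'k'
  't' (19) + 23 = 16 → 'q'
  'u' (20) + 23 = 17 → 'r'
  'r' (17) + 23 = 14 → 'o'
  'y' (24) + 23 = 21 → 'v'
Result = "zbkqrov"


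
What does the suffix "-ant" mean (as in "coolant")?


Suffix: -ant
Example: coolant (cool + -ant)
Meaning = one who / that which


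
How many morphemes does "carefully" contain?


Word: "carefully"
Morphemes: care + -ful + -ly
Each morpheme carries meaning
= 3 morphemes


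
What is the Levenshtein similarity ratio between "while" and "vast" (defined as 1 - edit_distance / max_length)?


Word 1: "while" (length 5)
Word 2: "vast" (length 4)
One optimal edit sequence:
  1. delete 'w'  (+1)
  2. substitute 'h' -> 'v'  (+1)
  3. substitute 'i' -> 'a'  (+1)
  4. substitute 'l' -> 's'  (+1)
  5. substitute 'e' -> 't'  (+1)
Edit distance = 5
Max length = max(5, 4) = 5
Similarity = 1 - 5/5
= 0.0000


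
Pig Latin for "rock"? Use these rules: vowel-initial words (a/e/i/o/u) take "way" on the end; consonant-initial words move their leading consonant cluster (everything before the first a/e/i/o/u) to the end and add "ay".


Word: "rock"
Starts with consonant(s) → move to end, add 'ay'
Consonant cluster: "r"
Pig Latin = "ockray"


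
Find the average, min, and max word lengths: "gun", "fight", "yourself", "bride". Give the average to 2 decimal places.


Lengths: "gun"=3, "fight"=5, "yourself"=8, "bride"=5
Sum = 21, Count = 4
Average = 21/4 = 5.25
= avg=5.25, min=3, max=8


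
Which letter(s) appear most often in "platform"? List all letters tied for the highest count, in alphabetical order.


Word: "platform"
Letter counts:
  'a': 1
  'f': 1
  'l': 1
  'm': 1
  'o': 1
  'p': 1
  'r': 1
  't': 1
Maximum count = 1
Most frequent = 'a', 'f', 'l', 'm', 'o', 'p', 'r', 't' (1 time each)


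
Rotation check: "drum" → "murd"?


Word: "drum", Candidate: "murd"
Method: check if candidate is substring of word+word
"drumdrum" contains "murd"? No
Is rotation = No


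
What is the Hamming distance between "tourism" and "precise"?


Comparing character by character (same length = 7):
  Pos 0: 't' vs 'p' !=
  Pos 1: 'o' vs 'r' !=
  Pos 2: 'u' vs 'e' !=
  Pos 3: 'r' vs 'c' !=
  Pos 4: 'i' vs 'i' =
  Pos 5: 's' vs 's' =
  Pos 6: 'm' vs 'e' !=
Hamming distance = 5


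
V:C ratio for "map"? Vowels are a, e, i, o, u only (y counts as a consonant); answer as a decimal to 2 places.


Word: "map"
Vowels (a,e,i,o,u): 1
Consonants: 2
Ratio = 1/2
= 0.50


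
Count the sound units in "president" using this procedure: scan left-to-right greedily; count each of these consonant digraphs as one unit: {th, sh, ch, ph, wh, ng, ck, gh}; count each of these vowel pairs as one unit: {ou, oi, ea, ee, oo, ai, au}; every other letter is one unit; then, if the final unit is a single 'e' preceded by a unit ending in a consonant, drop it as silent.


Word: "president" (9 letters)
Left-to-right scan:
  1. 'p' (letter)
  2. 'r' (letter)
  3. 'e' (letter)
  4. 's' (letter)
  5. 'i' (letter)
  6. 'd' (letter)
  7. 'e' (letter)
  8. 'n' (letter)
  9. 't' (letter)
Units from scan: 9
Sound units = 9 units


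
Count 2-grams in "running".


Word: "running" (length 7)
Number of 2-grams = length - 2 + 1 = 7 - 2 + 1
= 6


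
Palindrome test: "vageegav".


Word: "vageegav"
Reversed: "vageegav"
Forward == Backward? vageegav == vageegav
Palindrome = Yes


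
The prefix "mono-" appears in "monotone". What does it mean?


Prefix: mono-
As in: monotone -> mono- + tone
Meaning = one


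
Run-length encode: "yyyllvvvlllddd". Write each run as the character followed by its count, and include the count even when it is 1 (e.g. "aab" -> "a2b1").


String: "yyyllvvvlllddd"
Scanning for consecutive runs:
  'y' x 3
  'l' x 2
  'v' x 3
  'l' x 3
  'd' x 3
RLE = "y3l2v3l3d3"


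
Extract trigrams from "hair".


Word: "hair" (length 4)
Number of trigrams = 4 - 3 + 1 = 2
  Position 0: "hai"
  Position 1: "air"
Trigrams = "hai", "air"


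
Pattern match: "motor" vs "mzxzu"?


Pattern of "motor": [0, 1, 2, 1, 3]
Pattern of "mzxzu": [0, 1, 2, 1, 3]
Patterns match
Same pattern = Yes


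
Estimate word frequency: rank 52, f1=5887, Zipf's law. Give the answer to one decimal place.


Zipf's law: f(r) = f(1) / r
f(1) = 5887
f(52) = 5887 / 52
= 113.2 occurrences


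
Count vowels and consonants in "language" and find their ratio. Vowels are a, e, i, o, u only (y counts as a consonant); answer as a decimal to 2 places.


Word: "language"
Vowels (a,e,i,o,u): 4
Consonants: 4
Ratio = 4/4
= 1.00


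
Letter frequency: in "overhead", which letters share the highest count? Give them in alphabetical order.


Word: "overhead"
Letter counts:
  'a': 1
  'd': 1
  'e': 2
  'h': 1
  'o': 1
  'r': 1
  'v': 1
Maximum count = 2
Most frequent = 'e' (2 times each)


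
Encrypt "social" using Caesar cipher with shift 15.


Word: "social"
Shift: 15
Each letter → (letter + shift) mod 26:
  's' (18) + 15 = 7 → 'h'
  'o' (14) + 15 = 3 → 'd'
  'c' (2) + 15 = 17 → 'r'
  'i' (8) + 15 = 23 → 'x'
  'a' (0) + 15 = 15 → 'p'
  'l' (11) + 15 = 0 → 'a'
Result = "hdrxpa"


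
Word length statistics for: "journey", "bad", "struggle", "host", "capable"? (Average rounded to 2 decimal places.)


Lengths: "journey"=7, "bad"=3, "struggle"=8, "host"=4, "capable"=7
Sum = 29, Count = 5
Average = 29/5 = 5.80
= avg=5.80, min=3, max=8


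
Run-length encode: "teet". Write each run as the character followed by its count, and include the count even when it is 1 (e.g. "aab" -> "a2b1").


String: "teet"
Scanning for consecutive runs:
  't' x 1
  'e' x 2
  't' x 1
RLE = "t1e2t1"


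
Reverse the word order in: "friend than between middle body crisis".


Original: "friend than between middle body crisis"
Words (1..n): friend | than | between | middle | body | crisis
Reversed (n..1): crisis | body | middle | between | than | friend
Result = "crisis body middle between than friend"


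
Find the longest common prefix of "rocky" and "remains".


Word 1: "rocky"
Word 2: "remains"
Comparing from start:
  Pos 0: 'r' == 'r'
  Pos 1: 'o' != 'e' (stop)
LCP = "r" (length 1)


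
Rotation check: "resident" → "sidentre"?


Word: "resident", Candidate: "sidentre"
Method: check if candidate is substring of word+word
"residentresident" contains "sidentre"? Yes
Is rotation = Yes


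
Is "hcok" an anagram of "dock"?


Word 1: "dock" → sorted: cdko
Word 2: "hcok" → sorted: chko
Same letters? cdko != chko
Anagram = No


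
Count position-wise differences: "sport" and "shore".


Comparing character by character (same length = 5):
  Pos 0: 's' vs 's' =
  Pos 1: 'p' vs 'h' !=
  Pos 2: 'o' vs 'o' =
  Pos 3: 'r' vs 'r' =
  Pos 4: 't' vs 'e' !=
Hamming distance = 2
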